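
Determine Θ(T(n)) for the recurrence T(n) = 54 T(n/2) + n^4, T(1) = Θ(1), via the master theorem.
T(n) = Θ(n^(log_2 54))

Master theorem: compare f(n) = n^4 to n^(log_2 54) where log_2 54 ≈ 5.755. Since 4 < log_2 54, we have f(n) = O(n^(log_2 54 − ε)) for some ε > 0 — Case 1. Hence T(n) = Θ(n^(log_2 54)).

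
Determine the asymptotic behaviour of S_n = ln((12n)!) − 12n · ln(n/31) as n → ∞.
S_n ~ 12n · (ln 372 − 1) + O(ln n)

Stirling: ln((12n)!) = 12n ln(12n) − 12n + O(ln n).
  S_n = 12n ln(12n) − 12n − 12n ln(n/31) + O(ln n)
      = 12n ln(12n) − 12n ln n + 12n ln 31 − 12n + O(ln n)
      = 12n ln 12 + 12n ln 31 − 12n + O(ln n)
      = 12n (ln 372 − 1) + O(ln n).
Numerically ln(372) − 1 ≈ 4.9189.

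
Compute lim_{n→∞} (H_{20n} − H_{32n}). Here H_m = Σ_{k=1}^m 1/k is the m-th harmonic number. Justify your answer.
lim = ln(20/32) = ln(5/8)

Euler-Maclaurin gives H_m = ln m + γ + 1/(2m) + O(1/m^2). The γ and O(1/m) terms cancel in the difference:
  H_{20n} − H_{32n} = ln(20n) − ln(32n) + O(1/n) = ln(20/32) + O(1/n).
Hence the limit is ln(20/32) = ln(5/8).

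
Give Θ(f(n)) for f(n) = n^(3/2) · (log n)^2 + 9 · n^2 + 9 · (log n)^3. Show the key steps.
f(n) ∈ Θ(n^2)

Compare the terms by growth order. For large n, n^a · (log n)^b dominates n^a' · (log n)^b' iff a > a', or (a = a' and b > b'). Ranking the 3 terms shows the dominant one is 9 · n^2. Hence f(n) ∈ Θ(n^2).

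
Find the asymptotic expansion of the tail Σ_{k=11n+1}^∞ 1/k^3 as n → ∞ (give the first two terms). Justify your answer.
Σ_{k>11n} 1/k^3 = 1/(2 · (11n)^2) − 1/(2 · (11n)^3) + O(1/(11n)^4)

Compare to the integral: ∫_{11n}^∞ x^(−3) dx = [−x^(−2)/2]_{11n}^∞ = 1/((3−1)·(11n)^2). The Euler-Maclaurin correction adds −f(11n)/2 = −1/(2·(11n)^3). Euler-Maclaurin then gives
  Σ_{k>11n} 1/k^3 = ∫_{11n}^∞ dx/x^3 − 1/(2·(11n)^3) + O(1/(11n)^4).
(Equivalently this is ζ(3) − Σ_{k≤11n} 1/k^3.)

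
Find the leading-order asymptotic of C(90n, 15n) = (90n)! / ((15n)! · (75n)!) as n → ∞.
C(90n, 15n) ~ (46656/3125)^(15n) · sqrt(3/(5π·15n))

Write N = 15n. Apply Stirling to each factorial:
  (6N)! ~ sqrt(2π·6N) · (6N/e)^(6N),
  N! ~ sqrt(2π N) · (N/e)^N,
  (5N)! ~ sqrt(2π·5N) · (5N/e)^(5N).
The exponential factors combine to (6N)^(6N) / (N^N · (5N)^(5N)) = 6^(6N)/5^(5N) = (6^6/5^5)^N = (46656/3125)^N.
The square-root prefactors combine to sqrt(2π·6N) / (sqrt(2π N)·sqrt(2π·5N)) = sqrt(6 / (2π·5·N)) = sqrt(3/(5π·15n)).
Substituting N = 15n: C(90n, 15n) ~ (46656/3125)^(15n) · sqrt(3/(5π·15n)).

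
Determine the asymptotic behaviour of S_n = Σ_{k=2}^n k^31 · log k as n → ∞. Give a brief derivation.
S_n ~ n^32 log n / 32 − n^32 / 1024

By integral comparison, S_n = ∫_1^n x^31 · log x dx + O(n^31 · log n). For the integral, ∫ x^31 log x dx = n^32 log n / 32 − n^32/1024 (integration by parts). Hence S_n ~ n^32 log n / 32 − n^32 / 1024.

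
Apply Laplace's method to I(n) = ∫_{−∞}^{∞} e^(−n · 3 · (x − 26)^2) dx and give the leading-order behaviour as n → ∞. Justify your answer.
I(n) = sqrt(π/(3n))

Here φ(x) = 3 · (x − 26)^2 has its unique minimum at x* = 26 with φ(x*) = 0 and φ''(x*) = 6. Laplace's method gives
  I(n) ~ e^(−n φ(x*)) · sqrt(2π / (n · φ''(x*))) = sqrt(2π / (6n)) = sqrt(π/(3n)).
This is exact: substituting u = (x − 26)·sqrt(3n) gives I(n) = (1/sqrt(3n)) ∫_{−∞}^{∞} e^(−u^2) du = sqrt(π/(3n)).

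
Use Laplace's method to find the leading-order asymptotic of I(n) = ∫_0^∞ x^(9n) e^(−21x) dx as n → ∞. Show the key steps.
I(n) ~ (sqrt(2π·9n) / 21) · (9n/(21e))^(9n)

Write the integrand as exp(9n ln x − 21x) and set f(x) = 9n ln x − 21x. Then f'(x) = 9n/x − 21 = 0 at x* = 9n/21, and f''(x*) = −9n/x*^2 = −21^2/(9n). Laplace's method (interior maximum) gives
  I(n) ~ e^(f(x*)) · sqrt(2π / |f''(x*)|)
        = exp(9n ln(9n/21) − 9n) · sqrt(2π · 9n / 21^2)
        = (9n/21)^(9n) e^(−9n) · sqrt(2π·9n) / 21
        = (sqrt(2π·9n) / 21) · (9n/(21e))^(9n).
This matches Γ(9n+1)/21^(9n+1) with Stirling applied to Γ.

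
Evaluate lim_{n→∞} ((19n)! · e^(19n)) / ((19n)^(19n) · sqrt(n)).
lim = sqrt(2π·19)

Stirling: (19n)! ~ sqrt(2π·19n) · (19n/e)^(19n). Hence
  (19n)! · e^(19n) / (19n)^(19n) ~ sqrt(2π·19n).
Dividing by sqrt(n): sqrt(2π·19n) / sqrt(n) = sqrt(2π·19) · n^((1−1)/2), so the limit is sqrt(2π·19).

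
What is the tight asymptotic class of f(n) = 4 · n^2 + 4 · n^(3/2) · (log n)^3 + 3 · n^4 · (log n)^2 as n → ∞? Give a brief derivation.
f(n) ∈ Θ(n^4 · (log n)^2)

Compare the terms by growth order. For large n, n^a · (log n)^b dominates n^a' · (log n)^b' iff a > a', or (a = a' and b > b'). Ranking the 3 terms shows the dominant one is 3 · n^4 · (log n)^2. Hence f(n) ∈ Θ(n^4 · (log n)^2).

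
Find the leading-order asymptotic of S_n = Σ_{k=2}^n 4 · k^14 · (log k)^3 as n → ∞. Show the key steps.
S_n ~ 4 · n^15 · (log n)^3 / 15

By integral comparison, S_n = ∫_1^n 4 · x^14 · (log x)^3 dx + O(n^14 · (log n)^3). For the integral, the leading term of ∫_1^n x^14 (log x)^3 dx is n^15/15 · (log n)^3 (by repeated integration by parts; each step lowers the log-exponent and produces a relatively O(1/log n) correction). Hence S_n ~ 4 · n^15 · (log n)^3 / 15.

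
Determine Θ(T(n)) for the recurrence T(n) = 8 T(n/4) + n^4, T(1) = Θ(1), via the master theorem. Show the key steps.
T(n) = Θ(n^4)

log_4 8 ≈ 1.500. f(n) = n^4 dominates n^(log_4 8) since 4 > 1.500, and the regularity condition a·f(n/b) = 8·(n/4)^4 = (8/256)·n^4 ≤ c·f(n) holds with c = 8/256 ≈ 0.0312 < 1. So this is Case 3: T(n) = Θ(f(n)) = Θ(n^4).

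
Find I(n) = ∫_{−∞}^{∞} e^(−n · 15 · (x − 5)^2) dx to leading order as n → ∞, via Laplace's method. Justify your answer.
I(n) = sqrt(π/(15n))

Here φ(x) = 15 · (x − 5)^2 has its unique minimum at x* = 5 with φ(x*) = 0 and φ''(x*) = 30. Laplace's method gives
  I(n) ~ e^(−n φ(x*)) · sqrt(2π / (n · φ''(x*))) = sqrt(2π / (30n)) = sqrt(π/(15n)).
This is exact: substituting u = (x − 5)·sqrt(15n) gives I(n) = (1/sqrt(15n)) ∫_{−∞}^{∞} e^(−u^2) du = sqrt(π/(15n)).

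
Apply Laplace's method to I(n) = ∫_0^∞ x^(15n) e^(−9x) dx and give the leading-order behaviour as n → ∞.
I(n) ~ (sqrt(2π·15n) / 9) · (15n/(9e))^(15n)

Write the integrand as exp(15n ln x − 9x) and set f(x) = 15n ln x − 9x. Then f'(x) = 15n/x − 9 = 0 at x* = 15n/9, and f''(x*) = −15n/x*^2 = −9^2/(15n). Laplace's method (interior maximum) gives
  I(n) ~ e^(f(x*)) · sqrt(2π / |f''(x*)|)
        = exp(15n ln(15n/9) − 15n) · sqrt(2π · 15n / 9^2)
        = (15n/9)^(15n) e^(−15n) · sqrt(2π·15n) / 9
        = (sqrt(2π·15n) / 9) · (15n/(9e))^(15n).
This matches Γ(15n+1)/9^(15n+1) with Stirling applied to Γ.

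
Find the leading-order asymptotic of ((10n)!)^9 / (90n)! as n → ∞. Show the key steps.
((10n)!)^9/(90n)! ~ ((2π·10n)^(8/2) / 3) · 9^(−9·10n)  →  0

Write N = 10n. Stirling: N! ~ sqrt(2π N)(N/e)^N and (9N)! ~ sqrt(2π·9N)·(9N/e)^(9N).
  (N!)^9/(9N)! ~ (2π N)^(9/2) (N/e)^(9N) / [sqrt(2π·9N) (9N/e)^(9N)]
     = (2π N)^(9/2) / sqrt(2π·9N) · (N/(9N))^(9N)
     = (2π N)^((9−1)/2) / 3 · 9^(−9N).
Since 9^9 > 1, the factor 9^(−9N) decays exponentially, so the ratio → 0. Substituting N = 10n gives the stated form.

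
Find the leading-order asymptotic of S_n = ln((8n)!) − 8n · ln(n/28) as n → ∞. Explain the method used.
S_n ~ 8n · (ln 224 − 1) + O(ln n)

Stirling: ln((8n)!) = 8n ln(8n) − 8n + O(ln n).
  S_n = 8n ln(8n) − 8n − 8n ln(n/28) + O(ln n)
      = 8n ln(8n) − 8n ln n + 8n ln 28 − 8n + O(ln n)
      = 8n ln 8 + 8n ln 28 − 8n + O(ln n)
      = 8n (ln 224 − 1) + O(ln n).
Numerically ln(224) − 1 ≈ 4.4116.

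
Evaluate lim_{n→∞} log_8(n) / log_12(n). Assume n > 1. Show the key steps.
lim = ln(12) / ln(8) = log_8(12)

Change of base: log_8(n) = ln n / ln 8 and log_12(n) = ln n / ln 12. The ratio is (ln n / ln 8) · (ln 12 / ln n) = ln 12 / ln 8, a constant independent of n. So the limit is ln 12 / ln 8 = log_8(12).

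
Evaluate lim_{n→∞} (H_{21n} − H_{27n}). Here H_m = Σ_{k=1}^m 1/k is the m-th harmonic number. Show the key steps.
lim = ln(21/27) = ln(7/9)

Euler-Maclaurin gives H_m = ln m + γ + 1/(2m) + O(1/m^2). The γ and O(1/m) terms cancel in the difference:
  H_{21n} − H_{27n} = ln(21n) − ln(27n) + O(1/n) = ln(21/27) + O(1/n).
Hence the limit is ln(21/27) = ln(7/9).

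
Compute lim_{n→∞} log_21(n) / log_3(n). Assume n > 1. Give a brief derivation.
lim = ln(3) / ln(21) = log_21(3)

Change of base: log_21(n) = ln n / ln 21 and log_3(n) = ln n / ln 3. The ratio is (ln n / ln 21) · (ln 3 / ln n) = ln 3 / ln 21, a constant independent of n. So the limit is ln 3 / ln 21 = log_21(3).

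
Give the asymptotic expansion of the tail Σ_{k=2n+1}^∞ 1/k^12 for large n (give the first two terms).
Σ_{k>2n} 1/k^12 = 1/(11 · (2n)^11) − 1/(2 · (2n)^12) + O(1/(2n)^13)

Compare to the integral: ∫_{2n}^∞ x^(−12) dx = [−x^(−11)/11]_{2n}^∞ = 1/((12−1)·(2n)^11). The Euler-Maclaurin correction adds −f(2n)/2 = −1/(2·(2n)^12). Euler-Maclaurin then gives
  Σ_{k>2n} 1/k^12 = ∫_{2n}^∞ dx/x^12 − 1/(2·(2n)^12) + O(1/(2n)^13).
(Equivalently this is ζ(12) − Σ_{k≤2n} 1/k^12.)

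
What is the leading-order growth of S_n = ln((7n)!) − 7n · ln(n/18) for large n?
S_n ~ 7n · (ln 126 − 1) + O(ln n)

Stirling: ln((7n)!) = 7n ln(7n) − 7n + O(ln n).
  S_n = 7n ln(7n) − 7n − 7n ln(n/18) + O(ln n)
      = 7n ln(7n) − 7n ln n + 7n ln 18 − 7n + O(ln n)
      = 7n ln 7 + 7n ln 18 − 7n + O(ln n)
      = 7n (ln 126 − 1) + O(ln n).
Numerically ln(126) − 1 ≈ 3.8363.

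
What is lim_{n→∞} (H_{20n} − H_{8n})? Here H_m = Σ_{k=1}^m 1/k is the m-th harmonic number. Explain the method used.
lim = ln(20/8) = ln(5/2)

Euler-Maclaurin gives H_m = ln m + γ + 1/(2m) + O(1/m^2). The γ and O(1/m) terms cancel in the difference:
  H_{20n} − H_{8n} = ln(20n) − ln(8n) + O(1/n) = ln(20/8) + O(1/n).
Hence the limit is ln(20/8) = ln(5/2).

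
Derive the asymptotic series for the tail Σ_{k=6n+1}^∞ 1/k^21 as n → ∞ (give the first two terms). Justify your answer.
Σ_{k>6n} 1/k^21 = 1/(20 · (6n)^20) − 1/(2 · (6n)^21) + O(1/(6n)^22)

Compare to the integral: ∫_{6n}^∞ x^(−21) dx = [−x^(−20)/20]_{6n}^∞ = 1/((21−1)·(6n)^20). The Euler-Maclaurin correction adds −f(6n)/2 = −1/(2·(6n)^21). Euler-Maclaurin then gives
  Σ_{k>6n} 1/k^21 = ∫_{6n}^∞ dx/x^21 − 1/(2·(6n)^21) + O(1/(6n)^22).
(Equivalently this is ζ(21) − Σ_{k≤6n} 1/k^21.)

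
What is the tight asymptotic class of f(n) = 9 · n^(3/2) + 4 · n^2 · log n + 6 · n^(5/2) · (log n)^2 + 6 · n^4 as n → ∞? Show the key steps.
f(n) ∈ Θ(n^4)

Compare the terms by growth order. For large n, n^a · (log n)^b dominates n^a' · (log n)^b' iff a > a', or (a = a' and b > b'). Ranking the 4 terms shows the dominant one is 6 · n^4. Hence f(n) ∈ Θ(n^4).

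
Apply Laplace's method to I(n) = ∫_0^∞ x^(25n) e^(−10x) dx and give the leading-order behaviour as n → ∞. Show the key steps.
I(n) ~ (sqrt(2π·25n) / 10) · (25n/(10e))^(25n)

Write the integrand as exp(25n ln x − 10x) and set f(x) = 25n ln x − 10x. Then f'(x) = 25n/x − 10 = 0 at x* = 25n/10, and f''(x*) = −25n/x*^2 = −10^2/(25n). Laplace's method (interior maximum) gives
  I(n) ~ e^(f(x*)) · sqrt(2π / |f''(x*)|)
        = exp(25n ln(25n/10) − 25n) · sqrt(2π · 25n / 10^2)
        = (25n/10)^(25n) e^(−25n) · sqrt(2π·25n) / 10
        = (sqrt(2π·25n) / 10) · (25n/(10e))^(25n).
This matches Γ(25n+1)/10^(25n+1) with Stirling applied to Γ.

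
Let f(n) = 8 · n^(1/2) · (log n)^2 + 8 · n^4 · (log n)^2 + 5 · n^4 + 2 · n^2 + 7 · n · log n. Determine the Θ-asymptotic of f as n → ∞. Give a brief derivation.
f(n) ∈ Θ(n^4 · (log n)^2)

Compare the terms by growth order. For large n, n^a · (log n)^b dominates n^a' · (log n)^b' iff a > a', or (a = a' and b > b'). Ranking the 5 terms shows the dominant one is 8 · n^4 · (log n)^2. Hence f(n) ∈ Θ(n^4 · (log n)^2).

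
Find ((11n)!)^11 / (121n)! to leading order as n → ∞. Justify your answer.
((11n)!)^11/(121n)! ~ ((2π·11n)^(10/2) / sqrt(11)) · 11^(−11·11n)  →  0

Write N = 11n. Stirling: N! ~ sqrt(2π N)(N/e)^N and (11N)! ~ sqrt(2π·11N)·(11N/e)^(11N).
  (N!)^11/(11N)! ~ (2π N)^(11/2) (N/e)^(11N) / [sqrt(2π·11N) (11N/e)^(11N)]
     = (2π N)^(11/2) / sqrt(2π·11N) · (N/(11N))^(11N)
     = (2π N)^((11−1)/2) / sqrt(11) · 11^(−11N).
Since 11^11 > 1, the factor 11^(−11N) decays exponentially, so the ratio → 0. Substituting N = 11n gives the stated form.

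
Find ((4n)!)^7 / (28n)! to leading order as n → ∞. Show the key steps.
((4n)!)^7/(28n)! ~ ((2π·4n)^(6/2) / sqrt(7)) · 7^(−7·4n)  →  0

Write N = 4n. Stirling: N! ~ sqrt(2π N)(N/e)^N and (7N)! ~ sqrt(2π·7N)·(7N/e)^(7N).
  (N!)^7/(7N)! ~ (2π N)^(7/2) (N/e)^(7N) / [sqrt(2π·7N) (7N/e)^(7N)]
     = (2π N)^(7/2) / sqrt(2π·7N) · (N/(7N))^(7N)
     = (2π N)^((7−1)/2) / sqrt(7) · 7^(−7N).
Since 7^7 > 1, the factor 7^(−7N) decays exponentially, so the ratio → 0. Substituting N = 4n gives the stated form.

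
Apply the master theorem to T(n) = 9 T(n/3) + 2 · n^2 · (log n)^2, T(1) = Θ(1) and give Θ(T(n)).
T(n) = Θ(n^2 · (log n)^3)

Here log_3 9 = 2 and f(n) = 2 · n^2 · (log n)^2 = Θ(n^(log_3 9) · (log n)^2). This is the extended Case 2 of the master theorem (f matches the critical exponent up to log factors), giving T(n) = Θ(n^(log_3 9) · (log n)^(2+1)) = Θ(n^2 · (log n)^3).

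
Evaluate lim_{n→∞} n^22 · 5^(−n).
lim = 0

Exponentials with base > 1 dominate every fixed polynomial: for any fixed c, n^c / 5^n → 0 as n → ∞ (e.g. by the ratio test, or by writing 5^n = e^(n ln 5) and noting e^(n ln 5) / n^c → ∞). Hence n^22 · 5^(−n) = n^22 / 5^n → 0.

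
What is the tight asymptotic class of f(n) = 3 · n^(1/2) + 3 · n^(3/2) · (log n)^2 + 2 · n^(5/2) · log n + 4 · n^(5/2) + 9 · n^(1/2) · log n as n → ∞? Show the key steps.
f(n) ∈ Θ(n^(5/2) · log n)

Compare the terms by growth order. For large n, n^a · (log n)^b dominates n^a' · (log n)^b' iff a > a', or (a = a' and b > b'). Ranking the 5 terms shows the dominant one is 2 · n^(5/2) · log n. Hence f(n) ∈ Θ(n^(5/2) · log n).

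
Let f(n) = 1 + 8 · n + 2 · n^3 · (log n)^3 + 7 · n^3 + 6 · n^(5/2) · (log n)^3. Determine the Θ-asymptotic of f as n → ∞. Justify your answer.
f(n) ∈ Θ(n^3 · (log n)^3)

Compare the terms by growth order. For large n, n^a · (log n)^b dominates n^a' · (log n)^b' iff a > a', or (a = a' and b > b'). Ranking the 5 terms shows the dominant one is 2 · n^3 · (log n)^3. Hence f(n) ∈ Θ(n^3 · (log n)^3).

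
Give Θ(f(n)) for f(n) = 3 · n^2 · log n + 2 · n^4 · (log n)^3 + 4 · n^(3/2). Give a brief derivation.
f(n) ∈ Θ(n^4 · (log n)^3)

Compare the terms by growth order. For large n, n^a · (log n)^b dominates n^a' · (log n)^b' iff a > a', or (a = a' and b > b'). Ranking the 3 terms shows the dominant one is 2 · n^4 · (log n)^3. Hence f(n) ∈ Θ(n^4 · (log n)^3).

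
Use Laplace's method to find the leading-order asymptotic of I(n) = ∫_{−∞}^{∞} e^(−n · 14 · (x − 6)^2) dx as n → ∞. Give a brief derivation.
I(n) = sqrt(π/(14n))

Here φ(x) = 14 · (x − 6)^2 has its unique minimum at x* = 6 with φ(x*) = 0 and φ''(x*) = 28. Laplace's method gives
  I(n) ~ e^(−n φ(x*)) · sqrt(2π / (n · φ''(x*))) = sqrt(2π / (28n)) = sqrt(π/(14n)).
This is exact: substituting u = (x − 6)·sqrt(14n) gives I(n) = (1/sqrt(14n)) ∫_{−∞}^{∞} e^(−u^2) du = sqrt(π/(14n)).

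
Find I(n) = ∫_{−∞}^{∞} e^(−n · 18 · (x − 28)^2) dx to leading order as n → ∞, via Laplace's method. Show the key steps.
I(n) = sqrt(π/(18n))

Here φ(x) = 18 · (x − 28)^2 has its unique minimum at x* = 28 with φ(x*) = 0 and φ''(x*) = 36. Laplace's method gives
  I(n) ~ e^(−n φ(x*)) · sqrt(2π / (n · φ''(x*))) = sqrt(2π / (36n)) = sqrt(π/(18n)).
This is exact: substituting u = (x − 28)·sqrt(18n) gives I(n) = (1/sqrt(18n)) ∫_{−∞}^{∞} e^(−u^2) du = sqrt(π/(18n)).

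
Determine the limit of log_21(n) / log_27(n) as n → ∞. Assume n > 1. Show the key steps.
lim = ln(27) / ln(21) = log_21(27)

Change of base: log_21(n) = ln n / ln 21 and log_27(n) = ln n / ln 27. The ratio is (ln n / ln 21) · (ln 27 / ln n) = ln 27 / ln 21, a constant independent of n. So the limit is ln 27 / ln 21 = log_21(27).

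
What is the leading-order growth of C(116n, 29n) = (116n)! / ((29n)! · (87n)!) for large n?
C(116n, 29n) ~ (256/27)^(29n) · sqrt(2/(3π·29n))

Write N = 29n. Apply Stirling to each factorial:
  (4N)! ~ sqrt(2π·4N) · (4N/e)^(4N),
  N! ~ sqrt(2π N) · (N/e)^N,
  (3N)! ~ sqrt(2π·3N) · (3N/e)^(3N).
The exponential factors combine to (4N)^(4N) / (N^N · (3N)^(3N)) = 4^(4N)/3^(3N) = (4^4/3^3)^N = (256/27)^N.
The square-root prefactors combine to sqrt(2π·4N) / (sqrt(2π N)·sqrt(2π·3N)) = sqrt(4 / (2π·3·N)) = sqrt(2/(3π·29n)).
Substituting N = 29n: C(116n, 29n) ~ (256/27)^(29n) · sqrt(2/(3π·29n)).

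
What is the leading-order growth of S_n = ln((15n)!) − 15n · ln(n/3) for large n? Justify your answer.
S_n ~ 15n · (ln 45 − 1) + O(ln n)

Stirling: ln((15n)!) = 15n ln(15n) − 15n + O(ln n).
  S_n = 15n ln(15n) − 15n − 15n ln(n/3) + O(ln n)
      = 15n ln(15n) − 15n ln n + 15n ln 3 − 15n + O(ln n)
      = 15n ln 15 + 15n ln 3 − 15n + O(ln n)
      = 15n (ln 45 − 1) + O(ln n).
Numerically ln(45) − 1 ≈ 2.8067.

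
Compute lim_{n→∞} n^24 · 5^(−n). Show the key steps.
lim = 0

Exponentials with base > 1 dominate every fixed polynomial: for any fixed c, n^c / 5^n → 0 as n → ∞ (e.g. by the ratio test, or by writing 5^n = e^(n ln 5) and noting e^(n ln 5) / n^c → ∞). Hence n^24 · 5^(−n) = n^24 / 5^n → 0.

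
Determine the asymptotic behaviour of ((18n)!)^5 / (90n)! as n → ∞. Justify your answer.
((18n)!)^5/(90n)! ~ ((2π·18n)^(4/2) / sqrt(5)) · 5^(−5·18n)  →  0

Write N = 18n. Stirling: N! ~ sqrt(2π N)(N/e)^N and (5N)! ~ sqrt(2π·5N)·(5N/e)^(5N).
  (N!)^5/(5N)! ~ (2π N)^(5/2) (N/e)^(5N) / [sqrt(2π·5N) (5N/e)^(5N)]
     = (2π N)^(5/2) / sqrt(2π·5N) · (N/(5N))^(5N)
     = (2π N)^((5−1)/2) / sqrt(5) · 5^(−5N).
Since 5^5 > 1, the factor 5^(−5N) decays exponentially, so the ratio → 0. Substituting N = 18n gives the stated form.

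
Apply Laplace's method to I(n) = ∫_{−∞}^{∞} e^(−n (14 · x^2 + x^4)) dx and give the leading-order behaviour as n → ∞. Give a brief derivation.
I(n) ~ sqrt(π/(14n))

φ(x) = 14 · x^2 + x^4 has its unique global minimum at x* = 0 (since φ'(x) = 28x + 4x^3 = 0 only at x = 0 for real x with both coefficients positive, and φ → ∞ as |x| → ∞). At x* = 0, φ(0) = 0 and φ''(0) = 28. Laplace's method then gives
  I(n) ~ sqrt(2π / (n · φ''(0))) · e^(−n φ(0)) = sqrt(2π / (28n)) = sqrt(π/(14n)).
The x^4 term contributes only at subleading order (an O(1/n) relative correction).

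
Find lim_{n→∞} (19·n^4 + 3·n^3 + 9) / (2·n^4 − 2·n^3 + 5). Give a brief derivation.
lim = 19/2

For large n the leading n^4 terms dominate both numerator and denominator. Dividing top and bottom by n^4, every other term tends to 0, leaving 19/2.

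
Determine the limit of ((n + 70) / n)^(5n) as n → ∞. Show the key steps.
lim = e^350

Rewrite as (1 + 70/n)^(5n). By the standard limit (1 + x/n)^n → e^x, we have (1 + 70/n)^n → e^70, and raising to the 5th power gives e^350.
More precisely, ln[(1 + 70/n)^(5n)] = 5n · ln(1 + 70/n) = 5n · (70/n + O(1/n^2)) = 350 + O(1/n) → 350.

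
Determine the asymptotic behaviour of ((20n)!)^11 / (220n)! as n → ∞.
((20n)!)^11/(220n)! ~ ((2π·20n)^(10/2) / sqrt(11)) · 11^(−11·20n)  →  0

Write N = 20n. Stirling: N! ~ sqrt(2π N)(N/e)^N and (11N)! ~ sqrt(2π·11N)·(11N/e)^(11N).
  (N!)^11/(11N)! ~ (2π N)^(11/2) (N/e)^(11N) / [sqrt(2π·11N) (11N/e)^(11N)]
     = (2π N)^(11/2) / sqrt(2π·11N) · (N/(11N))^(11N)
     = (2π N)^((11−1)/2) / sqrt(11) · 11^(−11N).
Since 11^11 > 1, the factor 11^(−11N) decays exponentially, so the ratio → 0. Substituting N = 20n gives the stated form.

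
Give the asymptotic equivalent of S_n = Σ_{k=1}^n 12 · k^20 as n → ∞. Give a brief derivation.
S_n ~ 4 · n^21 / 7

By integral comparison (Euler-Maclaurin), Σ_{k=1}^n 12 · k^20 = 12 · ∫_0^n x^20 dx + O(n^20) = 12 · n^21/21 = 4 · n^21 / 7 + O(n^20). (Equivalently, Faulhaber's formula gives the same leading term.)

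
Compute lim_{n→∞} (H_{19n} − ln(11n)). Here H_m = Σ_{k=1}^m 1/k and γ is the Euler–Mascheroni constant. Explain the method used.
lim = ln(19/11) + γ

By Euler-Maclaurin, H_m = ln m + γ + O(1/m). So
  H_{19n} − ln(11n) = ln(19n) + γ − ln(11n) + O(1/n)
                       = ln(19/11) + γ + O(1/n).
Hence the limit is ln(19/11) + γ.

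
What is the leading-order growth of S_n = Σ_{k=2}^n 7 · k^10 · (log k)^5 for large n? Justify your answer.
S_n ~ 7 · n^11 · (log n)^5 / 11

By integral comparison, S_n = ∫_1^n 7 · x^10 · (log x)^5 dx + O(n^10 · (log n)^5). For the integral, the leading term of ∫_1^n x^10 (log x)^5 dx is n^11/11 · (log n)^5 (by repeated integration by parts; each step lowers the log-exponent and produces a relatively O(1/log n) correction). Hence S_n ~ 7 · n^11 · (log n)^5 / 11.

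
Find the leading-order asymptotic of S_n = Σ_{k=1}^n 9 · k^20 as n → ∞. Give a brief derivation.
S_n ~ 3 · n^21 / 7

By integral comparison (Euler-Maclaurin), Σ_{k=1}^n 9 · k^20 = 9 · ∫_0^n x^20 dx + O(n^20) = 9 · n^21/21 = 3 · n^21 / 7 + O(n^20). (Equivalently, Faulhaber's formula gives the same leading term.)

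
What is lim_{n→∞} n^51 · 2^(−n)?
lim = 0

Exponentials with base > 1 dominate every fixed polynomial: for any fixed c, n^c / 2^n → 0 as n → ∞ (e.g. by the ratio test, or by writing 2^n = e^(n ln 2) and noting e^(n ln 2) / n^c → ∞). Hence n^51 · 2^(−n) = n^51 / 2^n → 0.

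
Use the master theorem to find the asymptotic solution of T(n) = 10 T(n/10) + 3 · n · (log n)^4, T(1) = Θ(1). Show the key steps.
T(n) = Θ(n · (log n)^5)

Here log_10 10 = 1 and f(n) = 3 · n · (log n)^4 = Θ(n^(log_10 10) · (log n)^4). This is the extended Case 2 of the master theorem (f matches the critical exponent up to log factors), giving T(n) = Θ(n^(log_10 10) · (log n)^(4+1)) = Θ(n · (log n)^5).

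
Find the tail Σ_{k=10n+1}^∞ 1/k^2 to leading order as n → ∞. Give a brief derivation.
Σ_{k>10n} 1/k^2 ~ 1/(1 · (10n))

Compare to the integral: ∫_{10n}^∞ x^(−2) dx = [−x^(−1)/1]_{10n}^∞ = 1/((2−1)·(10n)). Euler-Maclaurin then gives
  Σ_{k>10n} 1/k^2 = ∫_{10n}^∞ dx/x^2 − 1/(2·(10n)^2) + O(1/(10n)^3).
(Equivalently this is ζ(2) − Σ_{k≤10n} 1/k^2.)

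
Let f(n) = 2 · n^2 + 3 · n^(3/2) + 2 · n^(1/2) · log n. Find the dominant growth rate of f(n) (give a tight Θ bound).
f(n) ∈ Θ(n^2)

Compare the terms by growth order. For large n, n^a · (log n)^b dominates n^a' · (log n)^b' iff a > a', or (a = a' and b > b'). Ranking the 3 terms shows the dominant one is 2 · n^2. Hence f(n) ∈ Θ(n^2).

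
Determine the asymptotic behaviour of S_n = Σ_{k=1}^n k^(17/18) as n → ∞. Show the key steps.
S_n ~ (18/35) · n^(35/18)

Integral comparison: Σ_{k=1}^n k^(17/18) = ∫_0^n x^(17/18) dx + O(n^(17/18)). The integral is n^(1 + 17/18) / (1 + 17/18) = n^((17+18)/18) / ((17+18)/18) = (18/35) · n^(35/18).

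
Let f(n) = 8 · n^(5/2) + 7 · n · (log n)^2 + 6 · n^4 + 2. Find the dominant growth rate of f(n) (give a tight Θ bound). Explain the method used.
f(n) ∈ Θ(n^4)

Compare the terms by growth order. For large n, n^a · (log n)^b dominates n^a' · (log n)^b' iff a > a', or (a = a' and b > b'). Ranking the 4 terms shows the dominant one is 6 · n^4. Hence f(n) ∈ Θ(n^4).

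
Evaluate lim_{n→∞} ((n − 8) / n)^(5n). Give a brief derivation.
lim = e^(−40)

Rewrite as (1 − 8/n)^(5n). By the standard limit (1 + x/n)^n → e^x, we have (1 − 8/n)^n → e^(−8), and raising to the 5th power gives e^(−40).
More precisely, ln[(1 − 8/n)^(5n)] = 5n · ln(1 − 8/n) = 5n · (-8/n + O(1/n^2)) = -40 + O(1/n) → -40.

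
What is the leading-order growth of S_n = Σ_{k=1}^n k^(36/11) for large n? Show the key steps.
S_n ~ (11/47) · n^(47/11)

Integral comparison: Σ_{k=1}^n k^(36/11) = ∫_0^n x^(36/11) dx + O(n^(36/11)). The integral is n^(1 + 36/11) / (1 + 36/11) = n^((36+11)/11) / ((36+11)/11) = (11/47) · n^(47/11).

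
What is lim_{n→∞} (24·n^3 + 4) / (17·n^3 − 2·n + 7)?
lim = 24/17

For large n the leading n^3 terms dominate both numerator and denominator. Dividing top and bottom by n^3, every other term tends to 0, leaving 24/17.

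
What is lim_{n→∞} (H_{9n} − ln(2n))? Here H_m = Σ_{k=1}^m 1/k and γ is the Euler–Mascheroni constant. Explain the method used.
lim = ln(9/2) + γ

By Euler-Maclaurin, H_m = ln m + γ + O(1/m). So
  H_{9n} − ln(2n) = ln(9n) + γ − ln(2n) + O(1/n)
                       = ln(9/2) + γ + O(1/n).
Hence the limit is ln(9/2) + γ.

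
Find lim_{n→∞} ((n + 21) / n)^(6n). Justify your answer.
lim = e^126

Rewrite as (1 + 21/n)^(6n). By the standard limit (1 + x/n)^n → e^x, we have (1 + 21/n)^n → e^21, and raising to the 6th power gives e^126.
More precisely, ln[(1 + 21/n)^(6n)] = 6n · ln(1 + 21/n) = 6n · (21/n + O(1/n^2)) = 126 + O(1/n) → 126.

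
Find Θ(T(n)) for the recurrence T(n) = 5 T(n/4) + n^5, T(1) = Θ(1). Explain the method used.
T(n) = Θ(n^5)

log_4 5 ≈ 1.161. f(n) = n^5 dominates n^(log_4 5) since 5 > 1.161, and the regularity condition a·f(n/b) = 5·(n/4)^5 = (5/1024)·n^5 ≤ c·f(n) holds with c = 5/1024 ≈ 0.00488 < 1. So this is Case 3: T(n) = Θ(f(n)) = Θ(n^5).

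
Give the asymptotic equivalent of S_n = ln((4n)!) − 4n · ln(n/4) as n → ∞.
S_n ~ 4n · (ln 16 − 1) + O(ln n)

Stirling: ln((4n)!) = 4n ln(4n) − 4n + O(ln n).
  S_n = 4n ln(4n) − 4n − 4n ln(n/4) + O(ln n)
      = 4n ln(4n) − 4n ln n + 4n ln 4 − 4n + O(ln n)
      = 4n ln 4 + 4n ln 4 − 4n + O(ln n)
      = 4n (ln 16 − 1) + O(ln n).
Numerically ln(16) − 1 ≈ 1.7726.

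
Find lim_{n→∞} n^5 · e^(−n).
lim = 0

Exponentials with base > 1 dominate every fixed polynomial: for any fixed c, n^c / e^n → 0 as n → ∞ (e.g. by the ratio test, or since e^n grows faster than any power of n). Hence n^5 · e^(−n) = n^5 / e^n → 0.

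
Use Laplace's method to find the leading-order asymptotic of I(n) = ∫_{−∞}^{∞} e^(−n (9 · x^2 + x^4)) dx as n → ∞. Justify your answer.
I(n) ~ sqrt(π/(9n))

φ(x) = 9 · x^2 + x^4 has its unique global minimum at x* = 0 (since φ'(x) = 18x + 4x^3 = 0 only at x = 0 for real x with both coefficients positive, and φ → ∞ as |x| → ∞). At x* = 0, φ(0) = 0 and φ''(0) = 18. Laplace's method then gives
  I(n) ~ sqrt(2π / (n · φ''(0))) · e^(−n φ(0)) = sqrt(2π / (18n)) = sqrt(π/(9n)).
The x^4 term contributes only at subleading order (an O(1/n) relative correction).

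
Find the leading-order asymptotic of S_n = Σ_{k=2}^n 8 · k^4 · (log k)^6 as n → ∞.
S_n ~ 8 · n^5 · (log n)^6 / 5

By integral comparison, S_n = ∫_1^n 8 · x^4 · (log x)^6 dx + O(n^4 · (log n)^6). For the integral, the leading term of ∫_1^n x^4 (log x)^6 dx is n^5/5 · (log n)^6 (by repeated integration by parts; each step lowers the log-exponent and produces a relatively O(1/log n) correction). Hence S_n ~ 8 · n^5 · (log n)^6 / 5.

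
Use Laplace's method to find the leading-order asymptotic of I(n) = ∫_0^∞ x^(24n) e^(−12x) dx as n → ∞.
I(n) ~ (sqrt(2π·24n) / 12) · (24n/(12e))^(24n)

Write the integrand as exp(24n ln x − 12x) and set f(x) = 24n ln x − 12x. Then f'(x) = 24n/x − 12 = 0 at x* = 24n/12, and f''(x*) = −24n/x*^2 = −12^2/(24n). Laplace's method (interior maximum) gives
  I(n) ~ e^(f(x*)) · sqrt(2π / |f''(x*)|)
        = exp(24n ln(24n/12) − 24n) · sqrt(2π · 24n / 12^2)
        = (24n/12)^(24n) e^(−24n) · sqrt(2π·24n) / 12
        = (sqrt(2π·24n) / 12) · (24n/(12e))^(24n).
This matches Γ(24n+1)/12^(24n+1) with Stirling applied to Γ.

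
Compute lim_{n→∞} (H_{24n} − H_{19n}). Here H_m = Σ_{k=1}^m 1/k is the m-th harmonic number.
lim = ln(24/19)

Euler-Maclaurin gives H_m = ln m + γ + 1/(2m) + O(1/m^2). The γ and O(1/m) terms cancel in the difference:
  H_{24n} − H_{19n} = ln(24n) − ln(19n) + O(1/n) = ln(24/19) + O(1/n).
Hence the limit is ln(24/19).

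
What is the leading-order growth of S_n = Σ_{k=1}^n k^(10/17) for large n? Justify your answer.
S_n ~ (17/27) · n^(27/17)

Integral comparison: Σ_{k=1}^n k^(10/17) = ∫_0^n x^(10/17) dx + O(n^(10/17)). The integral is n^(1 + 10/17) / (1 + 10/17) = n^((10+17)/17) / ((10+17)/17) = (17/27) · n^(27/17).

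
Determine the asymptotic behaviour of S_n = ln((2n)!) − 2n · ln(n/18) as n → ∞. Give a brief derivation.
S_n ~ 2n · (ln 36 − 1) + O(ln n)

Stirling: ln((2n)!) = 2n ln(2n) − 2n + O(ln n).
  S_n = 2n ln(2n) − 2n − 2n ln(n/18) + O(ln n)
      = 2n ln(2n) − 2n ln n + 2n ln 18 − 2n + O(ln n)
      = 2n ln 2 + 2n ln 18 − 2n + O(ln n)
      = 2n (ln 36 − 1) + O(ln n).
Numerically ln(36) − 1 ≈ 2.5835.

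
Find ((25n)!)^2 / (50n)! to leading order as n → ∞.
((25n)!)^2/(50n)! ~ ((2π·25n)^(1/2) / sqrt(2)) · 2^(−2·25n)  →  0

Write N = 25n. Stirling: N! ~ sqrt(2π N)(N/e)^N and (2N)! ~ sqrt(2π·2N)·(2N/e)^(2N).
  (N!)^2/(2N)! ~ (2π N)^(2/2) (N/e)^(2N) / [sqrt(2π·2N) (2N/e)^(2N)]
     = (2π N)^(2/2) / sqrt(2π·2N) · (N/(2N))^(2N)
     = (2π N)^((2−1)/2) / sqrt(2) · 2^(−2N).
Since 2^2 > 1, the factor 2^(−2N) decays exponentially, so the ratio → 0. Substituting N = 25n gives the stated form.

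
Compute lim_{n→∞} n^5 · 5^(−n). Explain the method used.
lim = 0

Exponentials with base > 1 dominate every fixed polynomial: for any fixed c, n^c / 5^n → 0 as n → ∞ (e.g. by the ratio test, or by writing 5^n = e^(n ln 5) and noting e^(n ln 5) / n^c → ∞). Hence n^5 · 5^(−n) = n^5 / 5^n → 0.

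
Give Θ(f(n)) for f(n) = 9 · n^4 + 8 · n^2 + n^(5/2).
f(n) ∈ Θ(n^4)

Compare the terms by growth order. For large n, n^a · (log n)^b dominates n^a' · (log n)^b' iff a > a', or (a = a' and b > b'). Ranking the 3 terms shows the dominant one is 9 · n^4. Hence f(n) ∈ Θ(n^4).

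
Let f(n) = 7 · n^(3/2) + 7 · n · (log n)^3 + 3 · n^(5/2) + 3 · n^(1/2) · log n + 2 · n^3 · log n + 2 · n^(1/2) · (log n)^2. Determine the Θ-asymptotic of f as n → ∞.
f(n) ∈ Θ(n^3 · log n)

Compare the terms by growth order. For large n, n^a · (log n)^b dominates n^a' · (log n)^b' iff a > a', or (a = a' and b > b'). Ranking the 6 terms shows the dominant one is 2 · n^3 · log n. Hence f(n) ∈ Θ(n^3 · log n).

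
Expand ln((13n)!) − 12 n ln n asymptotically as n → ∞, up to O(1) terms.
ln((13n)!) − 12 n ln n = n ln n + 13(ln 13 − 1) n + (1/2) ln(2π·13n) + O(1/n)

Stirling: ln((13n)!) = 13n ln(13n) − 13n + (1/2) ln(2π·13n) + O(1/n).
Expand 13n ln(13n) = 13n (ln n + ln 13) = 13n ln n + 13n ln 13.
Subtract 12n ln n: leading term is (13 − 12) n ln n = n ln n. The next term is 13n ln 13 − 13n = 13(ln 13 − 1) n. Then the (1/2) ln(2π·13n) correction.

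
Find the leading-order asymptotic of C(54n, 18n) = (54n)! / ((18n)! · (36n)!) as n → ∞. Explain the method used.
C(54n, 18n) ~ (27/4)^(18n) · sqrt(3/(4π·18n))

Write N = 18n. Apply Stirling to each factorial:
  (3N)! ~ sqrt(2π·3N) · (3N/e)^(3N),
  N! ~ sqrt(2π N) · (N/e)^N,
  (2N)! ~ sqrt(2π·2N) · (2N/e)^(2N).
The exponential factors combine to (3N)^(3N) / (N^N · (2N)^(2N)) = 3^(3N)/2^(2N) = (3^3/2^2)^N = (27/4)^N.
The square-root prefactors combine to sqrt(2π·3N) / (sqrt(2π N)·sqrt(2π·2N)) = sqrt(3 / (2π·2·N)) = sqrt(3/(4π·18n)).
Substituting N = 18n: C(54n, 18n) ~ (27/4)^(18n) · sqrt(3/(4π·18n)).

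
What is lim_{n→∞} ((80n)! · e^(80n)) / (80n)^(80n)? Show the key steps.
lim = ∞

Stirling: (80n)! ~ sqrt(2π·80n) · (80n/e)^(80n). Hence
  (80n)! · e^(80n) / (80n)^(80n) ~ sqrt(2π·80n) = sqrt(2π·80) · sqrt(n) → ∞.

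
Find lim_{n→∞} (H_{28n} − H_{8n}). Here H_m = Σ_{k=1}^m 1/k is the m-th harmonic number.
lim = ln(28/8) = ln(7/2)

Euler-Maclaurin gives H_m = ln m + γ + 1/(2m) + O(1/m^2). The γ and O(1/m) terms cancel in the difference:
  H_{28n} − H_{8n} = ln(28n) − ln(8n) + O(1/n) = ln(28/8) + O(1/n).
Hence the limit is ln(28/8) = ln(7/2).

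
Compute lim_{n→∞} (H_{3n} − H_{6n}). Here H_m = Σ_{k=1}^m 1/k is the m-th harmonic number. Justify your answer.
lim = ln(3/6) = −ln 2

Euler-Maclaurin gives H_m = ln m + γ + 1/(2m) + O(1/m^2). The γ and O(1/m) terms cancel in the difference:
  H_{3n} − H_{6n} = ln(3n) − ln(6n) + O(1/n) = ln(3/6) + O(1/n).
Hence the limit is ln(3/6) = −ln 2.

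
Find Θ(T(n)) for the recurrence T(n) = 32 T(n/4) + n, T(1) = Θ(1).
T(n) = Θ(n^(log_4 32))

Master theorem: compare f(n) = n to n^(log_4 32) where log_4 32 ≈ 2.500. Since 1 < log_4 32, we have f(n) = O(n^(log_4 32 − ε)) for some ε > 0 — Case 1. Hence T(n) = Θ(n^(log_4 32)).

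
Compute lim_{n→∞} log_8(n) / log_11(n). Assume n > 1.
lim = ln(11) / ln(8) = log_8(11)

Change of base: log_8(n) = ln n / ln 8 and log_11(n) = ln n / ln 11. The ratio is (ln n / ln 8) · (ln 11 / ln n) = ln 11 / ln 8, a constant independent of n. So the limit is ln 11 / ln 8 = log_8(11).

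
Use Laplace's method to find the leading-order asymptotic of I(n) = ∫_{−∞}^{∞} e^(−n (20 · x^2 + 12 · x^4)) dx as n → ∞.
I(n) ~ sqrt(π/(20n))

φ(x) = 20 · x^2 + 12 · x^4 has its unique global minimum at x* = 0 (since φ'(x) = 40x + 48x^3 = 0 only at x = 0 for real x with both coefficients positive, and φ → ∞ as |x| → ∞). At x* = 0, φ(0) = 0 and φ''(0) = 40. Laplace's method then gives
  I(n) ~ sqrt(2π / (n · φ''(0))) · e^(−n φ(0)) = sqrt(2π / (40n)) = sqrt(π/(20n)).
The 12 · x^4 term contributes only at subleading order (an O(1/n) relative correction).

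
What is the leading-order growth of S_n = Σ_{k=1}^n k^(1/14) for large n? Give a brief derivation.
S_n ~ (14/15) · n^(15/14)

Integral comparison: Σ_{k=1}^n k^(1/14) = ∫_0^n x^(1/14) dx + O(n^(1/14)). The integral is n^(1 + 1/14) / (1 + 1/14) = n^((1+14)/14) / ((1+14)/14) = (14/15) · n^(15/14).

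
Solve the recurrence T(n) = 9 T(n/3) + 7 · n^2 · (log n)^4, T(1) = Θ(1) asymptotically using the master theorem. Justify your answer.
T(n) = Θ(n^2 · (log n)^5)

Here log_3 9 = 2 and f(n) = 7 · n^2 · (log n)^4 = Θ(n^(log_3 9) · (log n)^4). This is the extended Case 2 of the master theorem (f matches the critical exponent up to log factors), giving T(n) = Θ(n^(log_3 9) · (log n)^(4+1)) = Θ(n^2 · (log n)^5).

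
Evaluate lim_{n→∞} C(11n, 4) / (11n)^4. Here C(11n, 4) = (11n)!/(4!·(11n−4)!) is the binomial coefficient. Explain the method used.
lim = 1/4! = 1/24

With N = 11n → ∞: C(N, 4) / N^4 = [N(N−1)…(N−3)] / (4! · N^4) = (1/4!) · 1 · (1 − 1/(11n)) · (1 − 2/(11n)) · (1 − 3/(11n)). Each factor → 1 as N → ∞, so the limit is 1/4! = 1/24.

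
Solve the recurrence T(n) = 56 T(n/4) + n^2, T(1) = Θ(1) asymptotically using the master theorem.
T(n) = Θ(n^(log_4 56))

Master theorem: compare f(n) = n^2 to n^(log_4 56) where log_4 56 ≈ 2.904. Since 2 < log_4 56, we have f(n) = O(n^(log_4 56 − ε)) for some ε > 0 — Case 1. Hence T(n) = Θ(n^(log_4 56)).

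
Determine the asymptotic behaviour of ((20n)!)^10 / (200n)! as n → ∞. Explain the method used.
((20n)!)^10/(200n)! ~ ((2π·20n)^(9/2) / sqrt(10)) · 10^(−10·20n)  →  0

Write N = 20n. Stirling: N! ~ sqrt(2π N)(N/e)^N and (10N)! ~ sqrt(2π·10N)·(10N/e)^(10N).
  (N!)^10/(10N)! ~ (2π N)^(10/2) (N/e)^(10N) / [sqrt(2π·10N) (10N/e)^(10N)]
     = (2π N)^(10/2) / sqrt(2π·10N) · (N/(10N))^(10N)
     = (2π N)^((10−1)/2) / sqrt(10) · 10^(−10N).
Since 10^10 > 1, the factor 10^(−10N) decays exponentially, so the ratio → 0. Substituting N = 20n gives the stated form.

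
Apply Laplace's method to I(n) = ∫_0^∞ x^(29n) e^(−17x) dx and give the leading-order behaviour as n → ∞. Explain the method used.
I(n) ~ (sqrt(2π·29n) / 17) · (29n/(17e))^(29n)

Write the integrand as exp(29n ln x − 17x) and set f(x) = 29n ln x − 17x. Then f'(x) = 29n/x − 17 = 0 at x* = 29n/17, and f''(x*) = −29n/x*^2 = −17^2/(29n). Laplace's method (interior maximum) gives
  I(n) ~ e^(f(x*)) · sqrt(2π / |f''(x*)|)
        = exp(29n ln(29n/17) − 29n) · sqrt(2π · 29n / 17^2)
        = (29n/17)^(29n) e^(−29n) · sqrt(2π·29n) / 17
        = (sqrt(2π·29n) / 17) · (29n/(17e))^(29n).
This matches Γ(29n+1)/17^(29n+1) with Stirling applied to Γ.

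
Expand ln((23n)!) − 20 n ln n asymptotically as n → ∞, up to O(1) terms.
ln((23n)!) − 20 n ln n = 3 n ln n + 23(ln 23 − 1) n + (1/2) ln(2π·23n) + O(1/n)

Stirling: ln((23n)!) = 23n ln(23n) − 23n + (1/2) ln(2π·23n) + O(1/n).
Expand 23n ln(23n) = 23n (ln n + ln 23) = 23n ln n + 23n ln 23.
Subtract 20n ln n: leading term is (23 − 20) n ln n = 3 n ln n. The next term is 23n ln 23 − 23n = 23(ln 23 − 1) n. Then the (1/2) ln(2π·23n) correction.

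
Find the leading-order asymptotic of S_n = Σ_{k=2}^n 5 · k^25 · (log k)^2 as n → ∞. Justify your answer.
S_n ~ 5 · n^26 · (log n)^2 / 26

By integral comparison, S_n = ∫_1^n 5 · x^25 · (log x)^2 dx + O(n^25 · (log n)^2). For the integral, the leading term of ∫_1^n x^25 (log x)^2 dx is n^26/26 · (log n)^2 (by repeated integration by parts; each step lowers the log-exponent and produces a relatively O(1/log n) correction). Hence S_n ~ 5 · n^26 · (log n)^2 / 26.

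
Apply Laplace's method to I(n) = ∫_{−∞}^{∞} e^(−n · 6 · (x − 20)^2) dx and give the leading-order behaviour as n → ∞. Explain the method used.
I(n) = sqrt(π/(6n))

Here φ(x) = 6 · (x − 20)^2 has its unique minimum at x* = 20 with φ(x*) = 0 and φ''(x*) = 12. Laplace's method gives
  I(n) ~ e^(−n φ(x*)) · sqrt(2π / (n · φ''(x*))) = sqrt(2π / (12n)) = sqrt(π/(6n)).
This is exact: substituting u = (x − 20)·sqrt(6n) gives I(n) = (1/sqrt(6n)) ∫_{−∞}^{∞} e^(−u^2) du = sqrt(π/(6n)).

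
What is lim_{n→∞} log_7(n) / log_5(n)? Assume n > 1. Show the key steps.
lim = ln(5) / ln(7) = log_7(5)

Change of base: log_7(n) = ln n / ln 7 and log_5(n) = ln n / ln 5. The ratio is (ln n / ln 7) · (ln 5 / ln n) = ln 5 / ln 7, a constant independent of n. So the limit is ln 5 / ln 7 = log_7(5).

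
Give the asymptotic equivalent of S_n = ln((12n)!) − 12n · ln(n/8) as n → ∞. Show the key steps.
S_n ~ 12n · (ln 96 − 1) + O(ln n)

Stirling: ln((12n)!) = 12n ln(12n) − 12n + O(ln n).
  S_n = 12n ln(12n) − 12n − 12n ln(n/8) + O(ln n)
      = 12n ln(12n) − 12n ln n + 12n ln 8 − 12n + O(ln n)
      = 12n ln 12 + 12n ln 8 − 12n + O(ln n)
      = 12n (ln 96 − 1) + O(ln n).
Numerically ln(96) − 1 ≈ 3.5643.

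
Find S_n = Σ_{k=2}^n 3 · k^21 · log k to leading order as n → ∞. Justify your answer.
S_n ~ 3 · n^22 log n / 22 − 3 · n^22 / 484

By integral comparison, S_n = ∫_1^n 3 · x^21 · log x dx + O(n^21 · log n). For the integral, ∫ x^21 log x dx = n^22 log n / 22 − n^22/484 (integration by parts). Hence S_n ~ 3 · n^22 log n / 22 − 3 · n^22 / 484.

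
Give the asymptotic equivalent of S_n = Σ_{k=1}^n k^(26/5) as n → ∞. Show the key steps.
S_n ~ (5/31) · n^(31/5)

Integral comparison: Σ_{k=1}^n k^(26/5) = ∫_0^n x^(26/5) dx + O(n^(26/5)). The integral is n^(1 + 26/5) / (1 + 26/5) = n^((26+5)/5) / ((26+5)/5) = (5/31) · n^(31/5).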